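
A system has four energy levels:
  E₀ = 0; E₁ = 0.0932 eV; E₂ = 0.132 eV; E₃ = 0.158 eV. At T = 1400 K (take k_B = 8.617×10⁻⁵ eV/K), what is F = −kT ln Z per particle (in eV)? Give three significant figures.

-0.0876 eV

k_BT = 8.617×10⁻⁵ × 1400 K = 0.12064 eV.
Eᵢ/kT = 0, 0.77255, 1.0942, 1.3097.
Z = Σ e^(−Eᵢ/kT) = e^(−0) + e^(−0.77255) + e^(−1.0942) + e^(−1.3097) = 1.0000 + 0.46183 + 0.33481 + 0.26990 = 2.0665.
F = −kT ln Z = −0.12064 × ln(2.0665) = −0.12064 × 0.72586 = -0.0876 eV.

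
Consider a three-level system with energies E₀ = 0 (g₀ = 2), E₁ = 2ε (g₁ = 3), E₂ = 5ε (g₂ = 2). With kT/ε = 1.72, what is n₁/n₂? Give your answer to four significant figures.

n₁/n₂ = (g₁/g₂) exp[−(E₁−E₂)/kT] = (3/2) × exp(−(-3ε)/(1.72ε)) = (3/2) × exp(1.74419) = 8.582.

8.582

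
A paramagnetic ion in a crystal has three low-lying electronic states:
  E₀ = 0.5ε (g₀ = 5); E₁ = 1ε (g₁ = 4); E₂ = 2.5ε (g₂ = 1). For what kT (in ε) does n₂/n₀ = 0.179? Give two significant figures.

18 ε

n₂/n₀ = (g₂/g₀) exp[−(E₂−E₀)/kT] = 0.179.
⇒ (E₂−E₀)/kT = ln((1/5)/0.179) = ln(1.117) = 0.1106.
kT = 2.0ε / 0.1106 = 18 ε.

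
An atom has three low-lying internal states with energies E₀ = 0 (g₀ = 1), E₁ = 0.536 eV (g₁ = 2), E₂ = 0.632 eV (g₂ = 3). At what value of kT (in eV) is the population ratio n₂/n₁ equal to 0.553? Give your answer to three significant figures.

0.0962 eV

n₂/n₁ = (g₂/g₁) exp[−(E₂−E₁)/kT] = 0.553.
⇒ (E₂−E₁)/kT = ln((3/2)/0.553) = ln(2.7125) = 0.99787.
kT = 0.096 eV / 0.99787 = 0.0962 eV.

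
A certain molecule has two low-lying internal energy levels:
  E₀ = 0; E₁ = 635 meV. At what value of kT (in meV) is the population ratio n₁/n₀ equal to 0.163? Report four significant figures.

n₁/n₀ = exp[−(E₁−E₀)/kT] = 0.163.
⇒ (E₁−E₀)/kT = ln(1/0.163) = ln(6.13497) = 1.81401.
kT = 635 meV / 1.81401 = 350.1 meV.

350.1 meV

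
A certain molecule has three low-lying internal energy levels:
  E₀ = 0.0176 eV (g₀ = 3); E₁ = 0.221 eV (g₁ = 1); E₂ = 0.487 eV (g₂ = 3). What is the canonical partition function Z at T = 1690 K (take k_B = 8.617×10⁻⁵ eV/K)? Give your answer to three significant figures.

Z = 2.98

k_BT = 8.617×10⁻⁵ × 1690 K = 0.14563 eV.
Eᵢ/kT = 0.12085, 1.5175, 3.3441.
Z = Σ gᵢe^(−Eᵢ/kT) = 3·e^(−0.12085) + 1·e^(−1.5175) + 3·e^(−3.3441) = 2.6585 + 0.21926 + 0.10588 = 2.9836.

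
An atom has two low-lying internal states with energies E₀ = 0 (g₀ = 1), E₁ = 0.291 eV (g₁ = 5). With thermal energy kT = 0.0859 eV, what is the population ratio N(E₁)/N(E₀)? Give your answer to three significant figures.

n₁/n₀ = (g₁/g₀) exp[−(E₁−E₀)/kT] = (5/1) × exp(−(0.291 eV)/(0.0859 eV)) = (5/1) × exp(-3.3877) = 0.169.

0.169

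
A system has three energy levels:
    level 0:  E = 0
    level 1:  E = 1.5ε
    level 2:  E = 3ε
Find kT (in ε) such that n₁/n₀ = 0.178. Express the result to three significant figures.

0.869 ε

n₁/n₀ = exp[−(E₁−E₀)/kT] = 0.178.
⇒ (E₁−E₀)/kT = ln(1/0.178) = ln(5.6180) = 1.7260.
kT = 1.5ε / 1.7260 = 0.869 ε.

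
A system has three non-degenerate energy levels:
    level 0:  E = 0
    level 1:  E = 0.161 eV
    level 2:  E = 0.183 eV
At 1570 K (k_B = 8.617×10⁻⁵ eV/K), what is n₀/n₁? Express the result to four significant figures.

k_BT = 8.617×10⁻⁵ × 1570 K = 0.135287 eV.
n₀/n₁ = exp[−(E₀−E₁)/kT] = exp(−(-0.161 eV)/(0.135287 eV)) = exp(1.19006) = 3.287.

3.287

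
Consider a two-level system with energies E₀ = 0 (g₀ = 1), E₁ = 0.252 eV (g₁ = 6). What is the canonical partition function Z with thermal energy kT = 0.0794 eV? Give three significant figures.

Eᵢ/kT = 0, 3.1738.
Z = Σ gᵢe^(−Eᵢ/kT) = 1·e^(−0) + 6·e^(−3.1738) = 1.0000 + 0.25107 = 1.2511.

Z = 1.25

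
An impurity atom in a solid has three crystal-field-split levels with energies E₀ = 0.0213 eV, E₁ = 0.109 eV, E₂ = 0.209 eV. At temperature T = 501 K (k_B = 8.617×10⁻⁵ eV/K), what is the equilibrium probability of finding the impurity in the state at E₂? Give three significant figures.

k_BT = 8.617×10⁻⁵ × 501 K = 0.043171 eV.
Eᵢ/kT = 0.49339, 2.5248, 4.8412.
Z = Σ e^(−Eᵢ/kT) = e^(−0.49339) + e^(−2.5248) + e^(−4.8412) = 0.61055 + 0.080074 + 0.0078976 = 0.69852.
P₂ = e^(−E₂/kT) / Z = 0.0078976/0.69852 = 0.0113.

0.0113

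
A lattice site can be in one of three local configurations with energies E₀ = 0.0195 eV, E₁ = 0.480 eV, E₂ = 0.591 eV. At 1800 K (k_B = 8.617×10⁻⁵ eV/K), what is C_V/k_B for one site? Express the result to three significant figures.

0.685

k_BT = 8.617×10⁻⁵ × 1800 K = 0.15511 eV.
Eᵢ/kT = 0.12572, 3.0946, 3.8102.
Z = Σ e^(−Eᵢ/kT) = e^(−0.12572) + e^(−3.0946) + e^(−3.8102) = 0.88186 + 0.045293 + 0.022144 = 0.94930.
⟨E⟩ = 0.054803 eV, ⟨E²⟩ = 0.019494 eV².
C_V/k_B = (⟨E²⟩ − ⟨E⟩²)/(kT)² = (0.019494 − 0.0030034)/0.024059 = 0.685.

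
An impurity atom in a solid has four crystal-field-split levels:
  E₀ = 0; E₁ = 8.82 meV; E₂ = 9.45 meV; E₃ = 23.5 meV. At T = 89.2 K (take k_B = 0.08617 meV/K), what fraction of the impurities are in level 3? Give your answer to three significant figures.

0.0284

k_BT = 0.08617 × 89.2 K = 7.6864 meV.
Eᵢ/kT = 0, 1.1475, 1.2294, 3.0573.
Z = Σ e^(−Eᵢ/kT) = e^(−0) + e^(−1.1475) + e^(−1.2294) + e^(−3.0573) = 1.0000 + 0.31743 + 0.29247 + 0.047014 = 1.6569.
P₃ = e^(−E₃/kT) / Z = 0.047014/1.6569 = 0.0284.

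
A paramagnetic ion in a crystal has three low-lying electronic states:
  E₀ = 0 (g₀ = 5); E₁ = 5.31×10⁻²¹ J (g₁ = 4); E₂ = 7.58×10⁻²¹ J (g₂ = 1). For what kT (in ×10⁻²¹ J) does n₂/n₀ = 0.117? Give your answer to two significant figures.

14 ×10⁻²¹ J

n₂/n₀ = (g₂/g₀) exp[−(E₂−E₀)/kT] = 0.117.
⇒ (E₂−E₀)/kT = ln((1/5)/0.117) = ln(1.709) = 0.5359.
kT = 7.58 ×10⁻²¹ J / 0.5359 = 14 ×10⁻²¹ J.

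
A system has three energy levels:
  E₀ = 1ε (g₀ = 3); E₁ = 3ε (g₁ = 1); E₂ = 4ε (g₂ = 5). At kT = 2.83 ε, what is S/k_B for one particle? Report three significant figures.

2.07

Eᵢ/kT = 0.35336, 1.0601, 1.4134.
Z = Σ gᵢe^(−Eᵢ/kT) = 3·e^(−0.35336) + 1·e^(−1.0601) + 5·e^(−1.4134) = 2.1070 + 0.34642 + 1.2166 = 3.6700.
⟨E⟩ = Σ EᵢPᵢ = 2.1833 ε.
S/k_B = ln Z + ⟨E⟩/kT = ln(3.6700) + 2.1833/2.83 = 1.3002 + 0.77148 = 2.07.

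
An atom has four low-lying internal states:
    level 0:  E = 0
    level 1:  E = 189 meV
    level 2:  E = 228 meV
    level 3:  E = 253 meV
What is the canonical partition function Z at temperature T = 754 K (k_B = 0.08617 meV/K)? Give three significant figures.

k_BT = 0.08617 × 754 K = 64.972 meV.
Eᵢ/kT = 0, 2.9089, 3.5092, 3.8940.
Z = Σ e^(−Eᵢ/kT) = e^(−0) + e^(−2.9089) + e^(−3.5092) + e^(−3.8940) = 1.0000 + 0.054536 + 0.029921 + 0.020364 = 1.1048.

Z = 1.10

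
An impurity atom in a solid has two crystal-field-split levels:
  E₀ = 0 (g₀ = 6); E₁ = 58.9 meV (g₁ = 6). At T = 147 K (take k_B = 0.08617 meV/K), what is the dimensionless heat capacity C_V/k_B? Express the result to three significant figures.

0.203

k_BT = 0.08617 × 147 K = 12.667 meV.
Eᵢ/kT = 0, 4.6499.
Z = Σ gᵢe^(−Eᵢ/kT) = 6·e^(−0) + 6·e^(−4.6499) = 6.0000 + 0.057375 = 6.0574.
⟨E⟩ = 0.55789 meV, ⟨E²⟩ = 32.860 meV².
C_V/k_B = (⟨E²⟩ − ⟨E⟩²)/(kT)² = (32.860 − 0.31124)/160.45 = 0.203.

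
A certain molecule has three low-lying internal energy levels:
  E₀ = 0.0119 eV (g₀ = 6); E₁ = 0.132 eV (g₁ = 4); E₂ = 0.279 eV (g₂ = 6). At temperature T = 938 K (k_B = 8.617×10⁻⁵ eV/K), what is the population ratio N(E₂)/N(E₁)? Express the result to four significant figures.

k_BT = 8.617×10⁻⁵ × 938 K = 0.0808275 eV.
n₂/n₁ = (g₂/g₁) exp[−(E₂−E₁)/kT] = (6/4) × exp(−(0.147 eV)/(0.0808275 eV)) = (6/4) × exp(-1.81869) = 0.2434.

0.2434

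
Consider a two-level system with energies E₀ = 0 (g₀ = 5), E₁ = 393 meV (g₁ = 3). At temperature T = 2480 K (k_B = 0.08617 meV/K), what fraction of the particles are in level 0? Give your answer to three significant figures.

0.913

k_BT = 0.08617 × 2480 K = 213.70 meV.
Eᵢ/kT = 0, 1.8390.
Z = Σ gᵢe^(−Eᵢ/kT) = 5·e^(−0) + 3·e^(−1.8390) = 5.0000 + 0.47693 = 5.4769.
P₀ = g₀ e^(−E₀/kT) / Z = 5.0000/5.4769 = 0.913.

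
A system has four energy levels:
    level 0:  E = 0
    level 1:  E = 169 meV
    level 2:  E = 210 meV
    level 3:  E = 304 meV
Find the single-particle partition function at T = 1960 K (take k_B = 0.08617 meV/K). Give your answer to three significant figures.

k_BT = 0.08617 × 1960 K = 168.89 meV.
Eᵢ/kT = 0, 1.0007, 1.2434, 1.8000.
Z = Σ e^(−Eᵢ/kT) = e^(−0) + e^(−1.0007) + e^(−1.2434) + e^(−1.8000) = 1.0000 + 0.36762 + 0.28840 + 0.16530 = 1.8213.

Z = 1.82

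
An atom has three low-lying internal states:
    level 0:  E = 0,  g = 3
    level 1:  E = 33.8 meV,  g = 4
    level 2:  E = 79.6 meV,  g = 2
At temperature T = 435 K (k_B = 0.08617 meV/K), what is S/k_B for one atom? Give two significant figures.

k_BT = 0.08617 × 435 K = 37.48 meV.
Eᵢ/kT = 0, 0.9018, 2.124.
Z = Σ gᵢe^(−Eᵢ/kT) = 3·e^(−0) + 4·e^(−0.9018) + 2·e^(−2.124) = 3.000 + 1.623 + 0.2391 = 4.862.
⟨E⟩ = Σ EᵢPᵢ = 15.20 meV.
S/k_B = ln Z + ⟨E⟩/kT = ln(4.862) + 15.20/37.48 = 1.581 + 0.4055 = 2.0.

2.0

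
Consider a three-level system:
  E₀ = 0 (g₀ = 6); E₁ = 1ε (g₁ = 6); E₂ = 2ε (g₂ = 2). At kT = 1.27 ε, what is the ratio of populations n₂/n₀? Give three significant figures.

n₂/n₀ = (g₂/g₀) exp[−(E₂−E₀)/kT] = (2/6) × exp(−(2ε)/(1.27ε)) = (2/6) × exp(-1.5748) = 0.0690.

0.0690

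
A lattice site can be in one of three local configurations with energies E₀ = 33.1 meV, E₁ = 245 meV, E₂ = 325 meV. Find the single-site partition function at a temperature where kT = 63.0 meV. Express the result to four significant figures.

Z = 0.6175

Eᵢ/kT = 0.525397, 3.88889, 5.15873.
Z = Σ e^(−Eᵢ/kT) = e^(−0.525397) + e^(−3.88889) + e^(−5.15873) = 0.591321 + 0.0204681 + 0.00574900 = 0.617538.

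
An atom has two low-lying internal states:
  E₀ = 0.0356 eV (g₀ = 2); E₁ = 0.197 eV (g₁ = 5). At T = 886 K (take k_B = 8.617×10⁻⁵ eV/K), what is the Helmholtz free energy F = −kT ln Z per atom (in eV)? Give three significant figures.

k_BT = 8.617×10⁻⁵ × 886 K = 0.076347 eV.
Eᵢ/kT = 0.46629, 2.5803.
Z = Σ gᵢe^(−Eᵢ/kT) = 2·e^(−0.46629) + 5·e^(−2.5803) = 1.2547 + 0.37876 = 1.6335.
F = −kT ln Z = −0.076347 × ln(1.6335) = −0.076347 × 0.49072 = -0.0375 eV.

-0.0375 eV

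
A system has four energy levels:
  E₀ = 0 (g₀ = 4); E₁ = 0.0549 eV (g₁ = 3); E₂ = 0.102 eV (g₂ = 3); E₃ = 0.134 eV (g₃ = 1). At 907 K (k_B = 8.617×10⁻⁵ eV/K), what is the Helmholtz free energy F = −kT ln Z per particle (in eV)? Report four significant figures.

k_BT = 8.617×10⁻⁵ × 907 K = 0.0781562 eV.
Eᵢ/kT = 0, 0.702439, 1.30508, 1.71452.
Z = Σ gᵢe^(−Eᵢ/kT) = 4·e^(−0) + 3·e^(−0.702439) + 3·e^(−1.30508) + 1·e^(−1.71452) = 4.00000 + 1.48613 + 0.813453 + 0.180050 = 6.47963.
F = −kT ln Z = −0.0781562 × ln(6.47963) = −0.0781562 × 1.86866 = -0.1460 eV.

-0.1460 eV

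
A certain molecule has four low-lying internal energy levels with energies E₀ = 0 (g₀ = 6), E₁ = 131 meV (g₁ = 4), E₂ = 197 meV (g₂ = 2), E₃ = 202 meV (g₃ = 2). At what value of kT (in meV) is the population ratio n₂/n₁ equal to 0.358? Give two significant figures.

n₂/n₁ = (g₂/g₁) exp[−(E₂−E₁)/kT] = 0.358.
⇒ (E₂−E₁)/kT = ln((2/4)/0.358) = ln(1.397) = 0.3343.
kT = 66 meV / 0.3343 = 200 meV.

200 meV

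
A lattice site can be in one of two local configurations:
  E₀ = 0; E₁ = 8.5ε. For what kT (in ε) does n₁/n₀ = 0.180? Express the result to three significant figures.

n₁/n₀ = exp[−(E₁−E₀)/kT] = 0.180.
⇒ (E₁−E₀)/kT = ln(1/0.180) = ln(5.5556) = 1.7148.
kT = 8.5ε / 1.7148 = 4.96 ε.

4.96 ε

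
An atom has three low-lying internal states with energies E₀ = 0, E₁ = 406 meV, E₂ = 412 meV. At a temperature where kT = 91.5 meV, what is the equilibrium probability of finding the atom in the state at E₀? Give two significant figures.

0.98

Eᵢ/kT = 0, 4.437, 4.503.
Z = Σ e^(−Eᵢ/kT) = e^(−0) + e^(−4.437) + e^(−4.503) = 1.000 + 0.01183 + 0.01108 = 1.023.
P₀ = e^(−E₀/kT) / Z = 1.000/1.023 = 0.98.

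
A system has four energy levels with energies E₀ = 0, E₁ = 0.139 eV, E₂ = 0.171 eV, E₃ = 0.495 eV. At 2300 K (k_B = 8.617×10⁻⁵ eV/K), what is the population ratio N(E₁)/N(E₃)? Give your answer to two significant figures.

k_BT = 8.617×10⁻⁵ × 2300 K = 0.1982 eV.
n₁/n₃ = exp[−(E₁−E₃)/kT] = exp(−(-0.356 eV)/(0.1982 eV)) = exp(1.796) = 6.0.

6.0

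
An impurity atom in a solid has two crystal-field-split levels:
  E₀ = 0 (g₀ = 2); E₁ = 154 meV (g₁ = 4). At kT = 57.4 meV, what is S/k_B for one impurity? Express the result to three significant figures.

Eᵢ/kT = 0, 2.6829.
Z = Σ gᵢe^(−Eᵢ/kT) = 2·e^(−0) + 4·e^(−2.6829) = 2.0000 + 0.27346 = 2.2735.
⟨E⟩ = Σ EᵢPᵢ = 18.523 meV.
S/k_B = ln Z + ⟨E⟩/kT = ln(2.2735) + 18.523/57.4 = 0.82132 + 0.32270 = 1.14.

1.14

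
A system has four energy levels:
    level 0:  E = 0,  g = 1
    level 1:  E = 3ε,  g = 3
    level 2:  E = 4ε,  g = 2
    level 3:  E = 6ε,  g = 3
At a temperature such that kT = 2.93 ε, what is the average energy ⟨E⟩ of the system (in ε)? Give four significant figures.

Eᵢ/kT = 0, 1.02389, 1.36519, 2.04778.
Z = Σ gᵢe^(−Eᵢ/kT) = 1·e^(−0) + 3·e^(−1.02389) + 2·e^(−1.36519) + 3·e^(−2.04778) = 1.00000 + 1.07758 + 0.510664 + 0.387063 = 2.97531.
⟨E⟩ = Σ Eᵢ gᵢe^(−Eᵢ/kT) / Z = (0·1.00000 + 3·1.07758 + 4·0.510664 + 6·0.387063) / 2.97531 = 2.554 ε.

2.554 ε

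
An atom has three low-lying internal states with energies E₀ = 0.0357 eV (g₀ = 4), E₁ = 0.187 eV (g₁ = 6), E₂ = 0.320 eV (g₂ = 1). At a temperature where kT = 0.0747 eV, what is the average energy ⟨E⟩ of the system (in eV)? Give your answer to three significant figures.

0.0619 eV

Eᵢ/kT = 0.47791, 2.5033, 4.2838.
Z = Σ gᵢe^(−Eᵢ/kT) = 4·e^(−0.47791) + 6·e^(−2.5033) + 1·e^(−4.2838) = 2.4803 + 0.49089 + 0.013790 = 2.9850.
⟨E⟩ = Σ Eᵢ gᵢe^(−Eᵢ/kT) / Z = (0.0357·2.4803 + 0.187·0.49089 + 0.320·0.013790) / 2.9850 = 0.0619 eV.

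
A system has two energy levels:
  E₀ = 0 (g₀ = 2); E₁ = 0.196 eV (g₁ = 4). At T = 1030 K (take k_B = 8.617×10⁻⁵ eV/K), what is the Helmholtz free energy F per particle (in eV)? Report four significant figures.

-0.07915 eV

k_BT = 8.617×10⁻⁵ × 1030 K = 0.0887551 eV.
Eᵢ/kT = 0, 2.20832.
Z = Σ gᵢe^(−Eᵢ/kT) = 2·e^(−0) + 4·e^(−2.20832) = 2.00000 + 0.439540 = 2.43954.
F = −kT ln Z = −0.0887551 × ln(2.43954) = −0.0887551 × 0.891809 = -0.07915 eV.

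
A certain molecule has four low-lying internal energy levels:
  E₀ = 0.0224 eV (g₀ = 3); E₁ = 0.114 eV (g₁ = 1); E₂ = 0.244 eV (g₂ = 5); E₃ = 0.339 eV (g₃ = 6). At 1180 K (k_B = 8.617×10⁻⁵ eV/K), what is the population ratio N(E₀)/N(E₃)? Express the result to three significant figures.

k_BT = 8.617×10⁻⁵ × 1180 K = 0.10168 eV.
n₀/n₃ = (g₀/g₃) exp[−(E₀−E₃)/kT] = (3/6) × exp(−(-0.3166 eV)/(0.10168 eV)) = (3/6) × exp(3.1137) = 11.3.

11.3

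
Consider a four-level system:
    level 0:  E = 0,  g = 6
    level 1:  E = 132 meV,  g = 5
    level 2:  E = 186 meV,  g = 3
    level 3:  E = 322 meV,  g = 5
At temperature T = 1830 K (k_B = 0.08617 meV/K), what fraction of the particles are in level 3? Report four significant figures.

0.06665

k_BT = 0.08617 × 1830 K = 157.691 meV.
Eᵢ/kT = 0, 0.837080, 1.17952, 2.04197.
Z = Σ gᵢe^(−Eᵢ/kT) = 6·e^(−0) + 5·e^(−0.837080) + 3·e^(−1.17952) + 5·e^(−2.04197) = 6.00000 + 2.16486 + 0.922279 + 0.648864 = 9.73600.
P₃ = g₃ e^(−E₃/kT) / Z = 0.648864/9.73600 = 0.06665.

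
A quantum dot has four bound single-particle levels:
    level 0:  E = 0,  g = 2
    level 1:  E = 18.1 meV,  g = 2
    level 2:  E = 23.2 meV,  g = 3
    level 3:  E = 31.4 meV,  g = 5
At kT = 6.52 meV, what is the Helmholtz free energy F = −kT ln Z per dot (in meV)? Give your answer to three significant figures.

-5.29 meV

Eᵢ/kT = 0, 2.7761, 3.5583, 4.8160.
Z = Σ gᵢe^(−Eᵢ/kT) = 2·e^(−0) + 2·e^(−2.7761) + 3·e^(−3.5583) + 5·e^(−4.8160) = 2.0000 + 0.12456 + 0.085462 + 0.040496 = 2.2505.
F = −kT ln Z = −6.52 × ln(2.2505) = −6.52 × 0.81115 = -5.29 meV.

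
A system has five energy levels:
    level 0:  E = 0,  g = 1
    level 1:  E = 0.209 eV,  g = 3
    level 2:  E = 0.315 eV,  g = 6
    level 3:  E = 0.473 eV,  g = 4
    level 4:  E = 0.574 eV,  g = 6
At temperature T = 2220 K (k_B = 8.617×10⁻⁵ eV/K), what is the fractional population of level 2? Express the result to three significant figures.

k_BT = 8.617×10⁻⁵ × 2220 K = 0.19130 eV.
Eᵢ/kT = 0, 1.0925, 1.6466, 2.4726, 3.0005.
Z = Σ gᵢe^(−Eᵢ/kT) = 1·e^(−0) + 3·e^(−1.0925) + 6·e^(−1.6466) + 4·e^(−2.4726) + 6·e^(−3.0005) = 1.0000 + 1.0061 + 1.1562 + 0.33746 + 0.29857 = 3.7983.
P₂ = g₂ e^(−E₂/kT) / Z = 1.1562/3.7983 = 0.304.

0.304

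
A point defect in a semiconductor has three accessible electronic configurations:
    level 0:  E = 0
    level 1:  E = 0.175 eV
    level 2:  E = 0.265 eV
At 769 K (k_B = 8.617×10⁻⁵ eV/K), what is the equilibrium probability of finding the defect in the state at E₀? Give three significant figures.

0.918

k_BT = 8.617×10⁻⁵ × 769 K = 0.066265 eV.
Eᵢ/kT = 0, 2.6409, 3.9991.
Z = Σ e^(−Eᵢ/kT) = e^(−0) + e^(−2.6409) + e^(−3.9991) = 1.0000 + 0.071297 + 0.018332 = 1.0896.
P₀ = e^(−E₀/kT) / Z = 1.0000/1.0896 = 0.918.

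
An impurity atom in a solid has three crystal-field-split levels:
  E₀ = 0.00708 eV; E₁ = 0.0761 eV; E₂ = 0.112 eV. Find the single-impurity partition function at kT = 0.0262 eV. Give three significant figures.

Z = 0.832

Eᵢ/kT = 0.27023, 2.9046, 4.2748.
Z = Σ e^(−Eᵢ/kT) = e^(−0.27023) + e^(−2.9046) + e^(−4.2748) = 0.76320 + 0.054771 + 0.013915 = 0.83189.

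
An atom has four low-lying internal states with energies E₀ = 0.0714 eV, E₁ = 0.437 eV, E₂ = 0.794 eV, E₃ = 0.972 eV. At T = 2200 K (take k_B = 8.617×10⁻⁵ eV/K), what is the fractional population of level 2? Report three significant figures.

0.0188

k_BT = 8.617×10⁻⁵ × 2200 K = 0.18957 eV.
Eᵢ/kT = 0.37664, 2.3052, 4.1884, 5.1274.
Z = Σ e^(−Eᵢ/kT) = e^(−0.37664) + e^(−2.3052) + e^(−4.1884) + e^(−5.1274) = 0.68616 + 0.099739 + 0.015171 + 0.0059320 = 0.80700.
P₂ = e^(−E₂/kT) / Z = 0.015171/0.80700 = 0.0188.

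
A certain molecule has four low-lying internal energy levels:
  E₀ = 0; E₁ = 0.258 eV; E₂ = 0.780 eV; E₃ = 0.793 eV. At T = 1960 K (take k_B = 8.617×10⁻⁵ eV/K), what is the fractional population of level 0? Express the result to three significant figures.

k_BT = 8.617×10⁻⁵ × 1960 K = 0.16889 eV.
Eᵢ/kT = 0, 1.5276, 4.6184, 4.6954.
Z = Σ e^(−Eᵢ/kT) = e^(−0) + e^(−1.5276) + e^(−4.6184) + e^(−4.6954) = 1.0000 + 0.21706 + 0.0098686 + 0.0091372 = 1.2361.
P₀ = e^(−E₀/kT) / Z = 1.0000/1.2361 = 0.809.

0.809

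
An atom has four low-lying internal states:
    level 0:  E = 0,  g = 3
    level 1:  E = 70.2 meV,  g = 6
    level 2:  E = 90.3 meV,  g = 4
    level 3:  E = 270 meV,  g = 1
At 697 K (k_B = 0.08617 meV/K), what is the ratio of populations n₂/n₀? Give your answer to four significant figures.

0.2965

k_BT = 0.08617 × 697 K = 60.0605 meV.
n₂/n₀ = (g₂/g₀) exp[−(E₂−E₀)/kT] = (4/3) × exp(−(90.3 meV)/(60.0605 meV)) = (4/3) × exp(-1.50348) = 0.2965.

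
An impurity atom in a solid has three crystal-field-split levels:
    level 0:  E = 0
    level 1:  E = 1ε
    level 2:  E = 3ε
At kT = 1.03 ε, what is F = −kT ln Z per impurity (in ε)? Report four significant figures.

-0.3706 ε

Eᵢ/kT = 0, 0.970874, 2.91262.
Z = Σ e^(−Eᵢ/kT) = e^(−0) + e^(−0.970874) + e^(−2.91262) = 1.00000 + 0.378752 + 0.0543332 = 1.43309.
F = −kT ln Z = −1.03 × ln(1.43309) = −1.03 × 0.359833 = -0.3706 ε.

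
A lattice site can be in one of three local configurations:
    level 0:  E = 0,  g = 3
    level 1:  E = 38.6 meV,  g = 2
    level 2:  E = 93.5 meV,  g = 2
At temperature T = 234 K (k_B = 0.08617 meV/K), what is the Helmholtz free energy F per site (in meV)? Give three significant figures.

-24.2 meV

k_BT = 0.08617 × 234 K = 20.164 meV.
Eᵢ/kT = 0, 1.9143, 4.6370.
Z = Σ gᵢe^(−Eᵢ/kT) = 3·e^(−0) + 2·e^(−1.9143) + 2·e^(−4.6370) = 3.0000 + 0.29489 + 0.019373 = 3.3143.
F = −kT ln Z = −20.164 × ln(3.3143) = −20.164 × 1.1982 = -24.2 meV.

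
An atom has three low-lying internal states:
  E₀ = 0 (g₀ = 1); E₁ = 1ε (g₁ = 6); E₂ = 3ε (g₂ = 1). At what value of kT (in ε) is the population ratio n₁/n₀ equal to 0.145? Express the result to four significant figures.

0.2686 ε

n₁/n₀ = (g₁/g₀) exp[−(E₁−E₀)/kT] = 0.145.
⇒ (E₁−E₀)/kT = ln((6/1)/0.145) = ln(41.3793) = 3.72278.
kT = 1ε / 3.72278 = 0.2686 ε.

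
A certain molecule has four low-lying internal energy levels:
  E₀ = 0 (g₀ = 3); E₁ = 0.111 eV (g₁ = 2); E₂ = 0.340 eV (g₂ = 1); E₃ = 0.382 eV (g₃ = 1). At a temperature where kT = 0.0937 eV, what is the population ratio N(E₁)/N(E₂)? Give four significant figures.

23.04

n₁/n₂ = (g₁/g₂) exp[−(E₁−E₂)/kT] = (2/1) × exp(−(-0.229 eV)/(0.0937 eV)) = (2/1) × exp(2.44397) = 23.04.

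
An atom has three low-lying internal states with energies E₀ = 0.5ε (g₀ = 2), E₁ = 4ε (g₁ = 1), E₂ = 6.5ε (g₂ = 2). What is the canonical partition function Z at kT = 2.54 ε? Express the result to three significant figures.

Eᵢ/kT = 0.19685, 1.5748, 2.5591.
Z = Σ gᵢe^(−Eᵢ/kT) = 2·e^(−0.19685) + 1·e^(−1.5748) + 2·e^(−2.5591) = 1.6426 + 0.20705 + 0.15475 = 2.0044.

Z = 2.00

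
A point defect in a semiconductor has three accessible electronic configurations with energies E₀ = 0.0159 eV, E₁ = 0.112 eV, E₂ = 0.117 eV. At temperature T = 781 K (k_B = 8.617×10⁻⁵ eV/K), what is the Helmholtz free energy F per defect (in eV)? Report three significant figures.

-0.00968 eV

k_BT = 8.617×10⁻⁵ × 781 K = 0.067299 eV.
Eᵢ/kT = 0.23626, 1.6642, 1.7385.
Z = Σ e^(−Eᵢ/kT) = e^(−0.23626) + e^(−1.6642) + e^(−1.7385) = 0.78958 + 0.18934 + 0.17578 = 1.1547.
F = −kT ln Z = −0.067299 × ln(1.1547) = −0.067299 × 0.14384 = -0.00968 eV.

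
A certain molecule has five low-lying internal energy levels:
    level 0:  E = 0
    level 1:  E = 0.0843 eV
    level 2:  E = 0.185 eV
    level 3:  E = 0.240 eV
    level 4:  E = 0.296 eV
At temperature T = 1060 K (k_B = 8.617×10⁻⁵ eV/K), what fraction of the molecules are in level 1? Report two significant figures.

k_BT = 8.617×10⁻⁵ × 1060 K = 0.09134 eV.
Eᵢ/kT = 0, 0.9229, 2.025, 2.628, 3.241.
Z = Σ e^(−Eᵢ/kT) = e^(−0) + e^(−0.9229) + e^(−2.025) + e^(−2.628) + e^(−3.241) = 1.000 + 0.3974 + 0.1320 + 0.07222 + 0.03912 = 1.641.
P₁ = e^(−E₁/kT) / Z = 0.3974/1.641 = 0.24.

0.24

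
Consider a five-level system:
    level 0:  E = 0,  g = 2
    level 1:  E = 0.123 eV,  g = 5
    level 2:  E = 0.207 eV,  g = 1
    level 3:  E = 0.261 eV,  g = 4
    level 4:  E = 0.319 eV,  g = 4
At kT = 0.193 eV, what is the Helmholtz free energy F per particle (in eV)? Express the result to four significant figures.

-0.3696 eV

Eᵢ/kT = 0, 0.637306, 1.07254, 1.35233, 1.65285.
Z = Σ gᵢe^(−Eᵢ/kT) = 2·e^(−0) + 5·e^(−0.637306) + 1·e^(−1.07254) + 4·e^(−1.35233) + 4·e^(−1.65285) = 2.00000 + 2.64357 + 0.342138 + 1.03455 + 0.766013 = 6.78627.
F = −kT ln Z = −0.193 × ln(6.78627) = −0.193 × 1.91490 = -0.3696 eV.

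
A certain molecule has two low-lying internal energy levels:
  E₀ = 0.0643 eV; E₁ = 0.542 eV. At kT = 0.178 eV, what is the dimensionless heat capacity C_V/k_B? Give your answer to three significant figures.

Eᵢ/kT = 0.36124, 3.0449.
Z = Σ e^(−Eᵢ/kT) = e^(−0.36124) + e^(−3.0449) = 0.69681 + 0.047601 = 0.74441.
⟨E⟩ = 0.094846 eV, ⟨E²⟩ = 0.022655 eV².
C_V/k_B = (⟨E²⟩ − ⟨E⟩²)/(kT)² = (0.022655 − 0.0089958)/0.031684 = 0.431.

0.431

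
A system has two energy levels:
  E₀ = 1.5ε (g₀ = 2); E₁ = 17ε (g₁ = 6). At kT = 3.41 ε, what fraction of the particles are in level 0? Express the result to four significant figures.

Eᵢ/kT = 0.439883, 4.98534.
Z = Σ gᵢe^(−Eᵢ/kT) = 2·e^(−0.439883) + 6·e^(−4.98534) = 1.28822 + 0.0410247 = 1.32924.
P₀ = g₀ e^(−E₀/kT) / Z = 1.28822/1.32924 = 0.9691.

0.9691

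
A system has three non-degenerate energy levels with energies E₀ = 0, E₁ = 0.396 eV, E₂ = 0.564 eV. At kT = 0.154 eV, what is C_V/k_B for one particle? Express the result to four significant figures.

Eᵢ/kT = 0, 2.57143, 3.66234.
Z = Σ e^(−Eᵢ/kT) = e^(−0) + e^(−2.57143) + e^(−3.66234) = 1.00000 + 0.0764262 + 0.0256724 = 1.10210.
⟨E⟩ = 0.0405989 eV, ⟨E²⟩ = 0.0182843 eV².
C_V/k_B = (⟨E²⟩ − ⟨E⟩²)/(kT)² = (0.0182843 − 0.00164827)/0.0237160 = 0.7015.

0.7015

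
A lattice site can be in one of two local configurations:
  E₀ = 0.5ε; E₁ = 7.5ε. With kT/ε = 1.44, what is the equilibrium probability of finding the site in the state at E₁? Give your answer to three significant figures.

0.00768

Eᵢ/kT = 0.34722, 5.2083.
Z = Σ e^(−Eᵢ/kT) = e^(−0.34722) + e^(−5.2083) = 0.70665 + 0.0054710 = 0.71212.
P₁ = e^(−E₁/kT) / Z = 0.0054710/0.71212 = 0.00768.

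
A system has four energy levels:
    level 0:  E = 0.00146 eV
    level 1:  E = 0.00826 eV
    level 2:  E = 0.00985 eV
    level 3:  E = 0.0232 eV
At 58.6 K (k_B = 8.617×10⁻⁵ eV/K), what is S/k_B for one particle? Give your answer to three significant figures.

0.875

k_BT = 8.617×10⁻⁵ × 58.6 K = 0.0050496 eV.
Eᵢ/kT = 0.28913, 1.6358, 1.9506, 4.5944.
Z = Σ e^(−Eᵢ/kT) = e^(−0.28913) + e^(−1.6358) + e^(−1.9506) + e^(−4.5944) = 0.74891 + 0.19480 + 0.14219 + 0.010108 = 1.0960.
⟨E⟩ = Σ EᵢPᵢ = 0.0039576 eV.
S/k_B = ln Z + ⟨E⟩/kT = ln(1.0960) + 0.0039576/0.0050496 = 0.091667 + 0.78375 = 0.875.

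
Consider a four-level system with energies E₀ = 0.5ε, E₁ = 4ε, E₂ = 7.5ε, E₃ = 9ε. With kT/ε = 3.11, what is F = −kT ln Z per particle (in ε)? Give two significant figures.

Eᵢ/kT = 0.1608, 1.286, 2.412, 2.894.
Z = Σ e^(−Eᵢ/kT) = e^(−0.1608) + e^(−1.286) + e^(−2.412) + e^(−2.894) = 0.8515 + 0.2764 + 0.08964 + 0.05535 = 1.273.
F = −kT ln Z = −3.11 × ln(1.273) = −3.11 × 0.2414 = -0.75 ε.

-0.75 ε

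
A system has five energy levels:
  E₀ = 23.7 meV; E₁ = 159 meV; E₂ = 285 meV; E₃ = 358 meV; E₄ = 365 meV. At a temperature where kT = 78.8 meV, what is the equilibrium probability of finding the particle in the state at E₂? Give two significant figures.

0.029

Eᵢ/kT = 0.3008, 2.018, 3.617, 4.543, 4.632.
Z = Σ e^(−Eᵢ/kT) = e^(−0.3008) + e^(−2.018) + e^(−3.617) + e^(−4.543) + e^(−4.632) = 0.7402 + 0.1329 + 0.02686 + 0.01064 + 0.009735 = 0.9203.
P₂ = e^(−E₂/kT) / Z = 0.02686/0.9203 = 0.029.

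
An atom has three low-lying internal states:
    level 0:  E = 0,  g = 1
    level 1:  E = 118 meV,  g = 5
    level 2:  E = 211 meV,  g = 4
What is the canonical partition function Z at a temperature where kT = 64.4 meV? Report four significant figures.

Eᵢ/kT = 0, 1.83230, 3.27640.
Z = Σ gᵢe^(−Eᵢ/kT) = 1·e^(−0) + 5·e^(−1.83230) + 4·e^(−3.27640) = 1.00000 + 0.800225 + 0.151056 = 1.95128.

Z = 1.951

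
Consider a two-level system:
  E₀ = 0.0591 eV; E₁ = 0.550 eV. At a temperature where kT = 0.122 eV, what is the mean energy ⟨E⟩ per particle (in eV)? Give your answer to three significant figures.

0.0677 eV

Eᵢ/kT = 0.48443, 4.5082.
Z = Σ e^(−Eᵢ/kT) = e^(−0.48443) + e^(−4.5082) = 0.61605 + 0.011018 = 0.62707.
⟨E⟩ = Σ Eᵢ e^(−Eᵢ/kT) / Z = (0.0591·0.61605 + 0.550·0.011018) / 0.62707 = 0.0677 eV.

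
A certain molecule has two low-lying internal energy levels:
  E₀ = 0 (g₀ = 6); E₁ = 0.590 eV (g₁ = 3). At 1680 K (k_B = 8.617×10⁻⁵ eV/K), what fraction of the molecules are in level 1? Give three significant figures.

0.00842

k_BT = 8.617×10⁻⁵ × 1680 K = 0.14477 eV.
Eᵢ/kT = 0, 4.0754.
Z = Σ gᵢe^(−Eᵢ/kT) = 6·e^(−0) + 3·e^(−4.0754) = 6.0000 + 0.050956 = 6.0510.
P₁ = g₁ e^(−E₁/kT) / Z = 0.050956/6.0510 = 0.00842.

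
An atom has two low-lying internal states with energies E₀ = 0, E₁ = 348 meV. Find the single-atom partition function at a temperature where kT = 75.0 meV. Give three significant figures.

Z = 1.01

Eᵢ/kT = 0, 4.6400.
Z = Σ e^(−Eᵢ/kT) = e^(−0) + e^(−4.6400) = 1.0000 + 0.0096577 = 1.0097.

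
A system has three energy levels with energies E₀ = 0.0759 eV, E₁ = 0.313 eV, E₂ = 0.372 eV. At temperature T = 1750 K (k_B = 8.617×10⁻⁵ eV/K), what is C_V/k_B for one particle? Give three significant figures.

0.583

k_BT = 8.617×10⁻⁵ × 1750 K = 0.15080 eV.
Eᵢ/kT = 0.50332, 2.0756, 2.4668.
Z = Σ e^(−Eᵢ/kT) = e^(−0.50332) + e^(−2.0756) + e^(−2.4668) = 0.60452 + 0.12548 + 0.084856 = 0.81486.
⟨E⟩ = 0.14325 eV, ⟨E²⟩ = 0.033771 eV².
C_V/k_B = (⟨E²⟩ − ⟨E⟩²)/(kT)² = (0.033771 − 0.020521)/0.022741 = 0.583.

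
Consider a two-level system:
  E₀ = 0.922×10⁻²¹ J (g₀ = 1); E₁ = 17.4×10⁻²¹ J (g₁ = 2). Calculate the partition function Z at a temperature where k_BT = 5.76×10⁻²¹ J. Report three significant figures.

Z = 0.950

Eᵢ/kT = 0.16007, 3.0208.
Z = Σ gᵢe^(−Eᵢ/kT) = 1·e^(−0.16007) + 2·e^(−3.0208) = 0.85208 + 0.097524 = 0.94960.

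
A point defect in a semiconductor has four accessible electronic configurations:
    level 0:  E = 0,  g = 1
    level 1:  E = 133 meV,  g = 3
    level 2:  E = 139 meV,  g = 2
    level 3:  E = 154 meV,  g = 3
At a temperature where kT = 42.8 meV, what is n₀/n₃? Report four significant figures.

12.18

n₀/n₃ = (g₀/g₃) exp[−(E₀−E₃)/kT] = (1/3) × exp(−(-154 meV)/(42.8 meV)) = (1/3) × exp(3.59813) = 12.18.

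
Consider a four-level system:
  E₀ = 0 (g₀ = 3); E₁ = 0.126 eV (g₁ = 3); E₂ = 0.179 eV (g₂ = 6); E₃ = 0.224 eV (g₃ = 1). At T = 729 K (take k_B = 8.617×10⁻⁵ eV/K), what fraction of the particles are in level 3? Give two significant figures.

k_BT = 8.617×10⁻⁵ × 729 K = 0.06282 eV.
Eᵢ/kT = 0, 2.006, 2.849, 3.566.
Z = Σ gᵢe^(−Eᵢ/kT) = 3·e^(−0) + 3·e^(−2.006) + 6·e^(−2.849) + 1·e^(−3.566) = 3.000 + 0.4036 + 0.3474 + 0.02827 = 3.779.
P₃ = g₃ e^(−E₃/kT) / Z = 0.02827/3.779 = 0.0075.

0.0075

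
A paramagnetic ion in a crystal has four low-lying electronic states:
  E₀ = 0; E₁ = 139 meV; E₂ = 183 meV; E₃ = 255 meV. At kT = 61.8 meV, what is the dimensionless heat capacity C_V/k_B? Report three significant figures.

0.924

Eᵢ/kT = 0, 2.2492, 2.9612, 4.1262.
Z = Σ e^(−Eᵢ/kT) = e^(−0) + e^(−2.2492) + e^(−2.9612) + e^(−4.1262) = 1.0000 + 0.10548 + 0.051757 + 0.016144 = 1.1734.
⟨E⟩ = 24.075 meV, ⟨E²⟩ = 4108.6 meV².
C_V/k_B = (⟨E²⟩ − ⟨E⟩²)/(kT)² = (4108.6 − 579.61)/3819.2 = 0.924.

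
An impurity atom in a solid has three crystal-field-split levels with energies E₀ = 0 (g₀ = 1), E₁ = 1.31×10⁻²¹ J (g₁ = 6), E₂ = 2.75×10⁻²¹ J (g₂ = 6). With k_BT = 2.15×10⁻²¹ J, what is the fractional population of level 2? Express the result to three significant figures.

Eᵢ/kT = 0, 0.60930, 1.2791.
Z = Σ gᵢe^(−Eᵢ/kT) = 1·e^(−0) + 6·e^(−0.60930) + 6·e^(−1.2791) = 1.0000 + 3.2624 + 1.6697 = 5.9321.
P₂ = g₂ e^(−E₂/kT) / Z = 1.6697/5.9321 = 0.281.

0.281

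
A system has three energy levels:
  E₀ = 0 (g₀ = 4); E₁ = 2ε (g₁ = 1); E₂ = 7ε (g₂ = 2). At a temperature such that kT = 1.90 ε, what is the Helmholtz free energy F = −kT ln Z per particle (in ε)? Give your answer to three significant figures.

-2.81 ε

Eᵢ/kT = 0, 1.0526, 3.6842.
Z = Σ gᵢe^(−Eᵢ/kT) = 4·e^(−0) + 1·e^(−1.0526) + 2·e^(−3.6842) = 4.0000 + 0.34903 + 0.050235 = 4.3993.
F = −kT ln Z = −1.90 × ln(4.3993) = −1.90 × 1.4814 = -2.81 ε.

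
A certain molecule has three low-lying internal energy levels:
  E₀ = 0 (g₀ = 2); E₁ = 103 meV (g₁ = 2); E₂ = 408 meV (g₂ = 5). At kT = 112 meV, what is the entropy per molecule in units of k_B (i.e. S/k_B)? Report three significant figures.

1.49

Eᵢ/kT = 0, 0.91964, 3.6429.
Z = Σ gᵢe^(−Eᵢ/kT) = 2·e^(−0) + 2·e^(−0.91964) + 5·e^(−3.6429) = 2.0000 + 0.79733 + 0.13088 = 2.9282.
⟨E⟩ = Σ EᵢPᵢ = 46.282 meV.
S/k_B = ln Z + ⟨E⟩/kT = ln(2.9282) + 46.282/112 = 1.0744 + 0.41323 = 1.49.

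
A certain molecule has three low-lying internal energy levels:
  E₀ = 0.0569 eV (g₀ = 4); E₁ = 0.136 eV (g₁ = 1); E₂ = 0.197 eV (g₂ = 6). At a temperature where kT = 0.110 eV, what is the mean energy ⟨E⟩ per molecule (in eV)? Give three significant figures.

0.101 eV

Eᵢ/kT = 0.51727, 1.2364, 1.7909.
Z = Σ gᵢe^(−Eᵢ/kT) = 4·e^(−0.51727) + 1·e^(−1.2364) + 6·e^(−1.7909) = 2.3846 + 0.29043 + 1.0009 = 3.6759.
⟨E⟩ = Σ Eᵢ gᵢe^(−Eᵢ/kT) / Z = (0.0569·2.3846 + 0.136·0.29043 + 0.197·1.0009) / 3.6759 = 0.101 eV.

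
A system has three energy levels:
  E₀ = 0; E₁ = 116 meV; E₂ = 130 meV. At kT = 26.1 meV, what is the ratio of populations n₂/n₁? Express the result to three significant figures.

0.585

n₂/n₁ = exp[−(E₂−E₁)/kT] = exp(−(14 meV)/(26.1 meV)) = exp(-0.53640) = 0.585.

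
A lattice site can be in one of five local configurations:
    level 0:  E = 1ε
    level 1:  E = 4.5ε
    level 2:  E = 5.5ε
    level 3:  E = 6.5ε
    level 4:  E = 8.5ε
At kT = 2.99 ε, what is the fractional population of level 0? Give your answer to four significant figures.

Eᵢ/kT = 0.334448, 1.50502, 1.83946, 2.17391, 2.84281.
Z = Σ e^(−Eᵢ/kT) = e^(−0.334448) + e^(−1.50502) + e^(−1.83946) + e^(−2.17391) + e^(−2.84281) = 0.715733 + 0.222013 + 0.158903 + 0.113732 + 0.0582617 = 1.26864.
P₀ = e^(−E₀/kT) / Z = 0.715733/1.26864 = 0.5642.

0.5642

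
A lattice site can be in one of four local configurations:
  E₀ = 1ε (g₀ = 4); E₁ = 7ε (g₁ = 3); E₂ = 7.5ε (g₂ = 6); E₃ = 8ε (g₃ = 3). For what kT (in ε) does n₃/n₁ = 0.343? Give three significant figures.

n₃/n₁ = (g₃/g₁) exp[−(E₃−E₁)/kT] = 0.343.
⇒ (E₃−E₁)/kT = ln((3/3)/0.343) = ln(2.9155) = 1.0700.
kT = 1ε / 1.0700 = 0.935 ε.

0.935 ε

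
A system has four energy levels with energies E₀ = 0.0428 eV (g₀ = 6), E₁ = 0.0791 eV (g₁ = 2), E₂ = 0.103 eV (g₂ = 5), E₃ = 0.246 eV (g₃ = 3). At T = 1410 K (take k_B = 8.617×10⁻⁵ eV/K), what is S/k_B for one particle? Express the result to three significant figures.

k_BT = 8.617×10⁻⁵ × 1410 K = 0.12150 eV.
Eᵢ/kT = 0.35226, 0.65103, 0.84774, 2.0247.
Z = Σ gᵢe^(−Eᵢ/kT) = 6·e^(−0.35226) + 2·e^(−0.65103) + 5·e^(−0.84774) + 3·e^(−2.0247) = 4.2186 + 1.0430 + 2.1419 + 0.39610 = 7.7996.
⟨E⟩ = Σ EᵢPᵢ = 0.074506 eV.
S/k_B = ln Z + ⟨E⟩/kT = ln(7.7996) + 0.074506/0.12150 = 2.0541 + 0.61322 = 2.67.

2.67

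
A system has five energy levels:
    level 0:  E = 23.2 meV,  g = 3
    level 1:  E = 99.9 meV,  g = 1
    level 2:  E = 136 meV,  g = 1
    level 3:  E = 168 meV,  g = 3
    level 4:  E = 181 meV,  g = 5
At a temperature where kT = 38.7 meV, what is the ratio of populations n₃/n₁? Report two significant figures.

0.52

n₃/n₁ = (g₃/g₁) exp[−(E₃−E₁)/kT] = (3/1) × exp(−(68.1 meV)/(38.7 meV)) = (3/1) × exp(-1.760) = 0.52.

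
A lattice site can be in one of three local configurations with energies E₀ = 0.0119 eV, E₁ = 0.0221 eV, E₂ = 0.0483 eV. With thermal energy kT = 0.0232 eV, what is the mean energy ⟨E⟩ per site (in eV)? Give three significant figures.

Eᵢ/kT = 0.51293, 0.95259, 2.0819.
Z = Σ e^(−Eᵢ/kT) = e^(−0.51293) + e^(−0.95259) + e^(−2.0819) = 0.59874 + 0.38574 + 0.12469 = 1.1092.
⟨E⟩ = Σ Eᵢ e^(−Eᵢ/kT) / Z = (0.0119·0.59874 + 0.0221·0.38574 + 0.0483·0.12469) / 1.1092 = 0.0195 eV.

0.0195 eV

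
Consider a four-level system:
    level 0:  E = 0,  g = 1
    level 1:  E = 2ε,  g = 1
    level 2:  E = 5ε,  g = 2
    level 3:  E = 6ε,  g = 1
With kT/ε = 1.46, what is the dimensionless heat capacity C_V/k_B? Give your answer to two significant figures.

0.91

Eᵢ/kT = 0, 1.370, 3.425, 4.110.
Z = Σ gᵢe^(−Eᵢ/kT) = 1·e^(−0) + 1·e^(−1.370) + 2·e^(−3.425) + 1·e^(−4.110) = 1.000 + 0.2541 + 0.06510 + 0.01641 = 1.336.
⟨E⟩ = 0.6977 ε, ⟨E²⟩ = 2.421 ε².
C_V/k_B = (⟨E²⟩ − ⟨E⟩²)/(kT)² = (2.421 − 0.4868)/2.132 = 0.91.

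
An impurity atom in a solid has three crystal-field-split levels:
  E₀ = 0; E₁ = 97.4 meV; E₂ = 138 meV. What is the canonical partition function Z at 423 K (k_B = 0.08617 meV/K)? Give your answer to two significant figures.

Z = 1.1

k_BT = 0.08617 × 423 K = 36.45 meV.
Eᵢ/kT = 0, 2.672, 3.786.
Z = Σ e^(−Eᵢ/kT) = e^(−0) + e^(−2.672) + e^(−3.786) = 1.000 + 0.06911 + 0.02269 = 1.092.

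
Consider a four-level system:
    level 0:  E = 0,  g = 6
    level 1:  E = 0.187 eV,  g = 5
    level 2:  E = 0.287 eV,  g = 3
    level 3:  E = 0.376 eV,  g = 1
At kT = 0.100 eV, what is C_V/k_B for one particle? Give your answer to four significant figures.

Eᵢ/kT = 0, 1.87000, 2.87000, 3.76000.
Z = Σ gᵢe^(−Eᵢ/kT) = 6·e^(−0) + 5·e^(−1.87000) + 3·e^(−2.87000) + 1·e^(−3.76000) = 6.00000 + 0.770618 + 0.170097 + 0.0232837 = 6.96400.
⟨E⟩ = 0.0289601 eV, ⟨E²⟩ = 0.00635414 eV².
C_V/k_B = (⟨E²⟩ − ⟨E⟩²)/(kT)² = (0.00635414 − 0.000838687)/0.0100000 = 0.5515.

0.5515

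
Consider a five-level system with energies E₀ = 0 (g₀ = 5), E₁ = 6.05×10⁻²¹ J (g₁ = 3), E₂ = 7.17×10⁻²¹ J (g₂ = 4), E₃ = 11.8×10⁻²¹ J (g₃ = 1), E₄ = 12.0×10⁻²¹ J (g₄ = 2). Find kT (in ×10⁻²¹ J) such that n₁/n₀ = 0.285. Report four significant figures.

n₁/n₀ = (g₁/g₀) exp[−(E₁−E₀)/kT] = 0.285.
⇒ (E₁−E₀)/kT = ln((3/5)/0.285) = ln(2.10526) = 0.744439.
kT = 6.05 ×10⁻²¹ J / 0.744439 = 8.127 ×10⁻²¹ J.

8.127 ×10⁻²¹ J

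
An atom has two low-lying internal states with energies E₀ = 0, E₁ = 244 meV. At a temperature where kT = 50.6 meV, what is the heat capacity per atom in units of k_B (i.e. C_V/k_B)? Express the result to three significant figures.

0.184

Eᵢ/kT = 0, 4.8221.
Z = Σ e^(−Eᵢ/kT) = e^(−0) + e^(−4.8221) = 1.0000 + 0.0080499 = 1.0080.
⟨E⟩ = 1.9486 meV, ⟨E²⟩ = 475.46 meV².
C_V/k_B = (⟨E²⟩ − ⟨E⟩²)/(kT)² = (475.46 − 3.7970)/2560.4 = 0.184.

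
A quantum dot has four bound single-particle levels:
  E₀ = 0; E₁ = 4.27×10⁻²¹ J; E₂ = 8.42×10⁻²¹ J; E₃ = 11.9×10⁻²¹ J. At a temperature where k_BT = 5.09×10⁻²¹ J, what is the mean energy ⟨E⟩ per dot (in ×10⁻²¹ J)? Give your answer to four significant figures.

Eᵢ/kT = 0, 0.838900, 1.65422, 2.33792.
Z = Σ e^(−Eᵢ/kT) = e^(−0) + e^(−0.838900) + e^(−1.65422) + e^(−2.33792) = 1.00000 + 0.432186 + 0.191241 + 0.0965282 = 1.71996.
⟨E⟩ = Σ Eᵢ e^(−Eᵢ/kT) / Z = (0·1.00000 + 4.27·0.432186 + 8.42·0.191241 + 11.9·0.0965282) / 1.71996 = 2.677 ×10⁻²¹ J.

2.677 ×10⁻²¹ J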